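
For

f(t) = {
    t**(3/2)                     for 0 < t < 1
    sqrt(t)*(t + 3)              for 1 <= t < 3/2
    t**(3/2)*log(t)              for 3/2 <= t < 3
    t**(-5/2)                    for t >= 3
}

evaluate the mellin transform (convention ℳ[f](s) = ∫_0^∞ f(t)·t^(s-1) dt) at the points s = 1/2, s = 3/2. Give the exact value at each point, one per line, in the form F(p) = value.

peel off the shared t-power: t on [0, 1); t + 3 on [1, 3/2); t*log(t) on [3/2, 3); …
summing 4 kernel integrals split by 1, 3/2, 3 yields ℳ[f](s)
between 0 and 1 the integrand is t**(3/2)·t^(s-1)
over [1, 3/2), the kernel integral of sqrt(t)*(t + 3) enters the sum
on [3/2, 3) integrate f = t**(3/2)*log(t) against the kernel
the [3, ∞) slice contributes ∫ t**(-5/2)·t^(s-1) dt

F(1/2) = 9*log(2)/8 + 143/144 + 27*log(3)/8
F(3/2) = 17/24 + 9*log(2)/8 + 63*log(3)/8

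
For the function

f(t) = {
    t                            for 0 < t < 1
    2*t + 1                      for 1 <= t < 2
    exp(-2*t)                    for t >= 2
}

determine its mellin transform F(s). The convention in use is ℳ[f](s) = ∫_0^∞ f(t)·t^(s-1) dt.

(2**s*s*(s + 1)*uppergamma(s, 4) - 2*4**s*s - 4**s + 5*8**s*s + 8**s)/(4**s*s*(s + 1))
  Re(s) > -1

decompose at 1, 2; ℳ[f](s) sums the 3 pieces' integrals
the [0, 1) slice contributes ∫ t·t^(s-1) dt
[1, 2) adds the kernel integral of (2*t + 1)
piece [2, ∞): integrate exp(-2*t) against the kernel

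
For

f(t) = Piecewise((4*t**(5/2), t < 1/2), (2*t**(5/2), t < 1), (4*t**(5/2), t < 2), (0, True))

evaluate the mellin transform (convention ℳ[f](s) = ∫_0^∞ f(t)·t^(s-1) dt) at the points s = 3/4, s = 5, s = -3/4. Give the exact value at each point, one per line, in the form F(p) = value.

F(3/4) = -8/13 + 2**(3/4)/26 + 128*2**(1/4)/13
F(5) = -4/15 + 65537*sqrt(2)/960
F(-3/4) = -8/7 + 2*2**(1/4)/7 + 32*2**(3/4)/7

split f at 1/2, 1: ℳ[f](s) collects 3 kernel integrals
segment [0, 1/2) carries 4*t**(5/2); integrate it
segment 1/2 to 1 holds 2*t**(5/2); add its integral
for t in [1, 2): the term is ∫ 4*t**(5/2)·t^(s-1)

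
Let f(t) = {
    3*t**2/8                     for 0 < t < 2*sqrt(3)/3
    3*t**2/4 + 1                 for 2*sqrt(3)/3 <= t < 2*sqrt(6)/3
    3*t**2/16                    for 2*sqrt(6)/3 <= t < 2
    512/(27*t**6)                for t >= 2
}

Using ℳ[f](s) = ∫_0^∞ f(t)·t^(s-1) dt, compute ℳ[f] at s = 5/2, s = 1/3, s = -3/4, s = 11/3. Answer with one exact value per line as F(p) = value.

F(5/2) = -92*sqrt(2)*3**(3/4)/405 + 190*sqrt(2)/189 + 88*6**(3/4)/135
F(1/3) = 2**(1/3)*3**(5/6)*(-13770 + 1601*3**(1/6) + 15606*2**(1/6))/12852
F(-3/4) = 2**(1/4)*3**(3/8)*(-729*2**(5/8) + 2347*3**(5/8) + 10206)/21870
F(11/3) = 2*2**(2/3)*3**(1/6)*(-5670 + 16884*2**(5/6) + 12221*3**(5/6))/35343

undo the common scale on t: 3*t**2/2 on [0, sqrt(3)/3); 3*t**2 + 1 on [sqrt(3)/3, sqrt(6)/3); 3*t**2/4 on [sqrt(6)/3, 1); …
remove the power substitution first: 3*t/2 on [0, 1/3); 3*t + 1 on [1/3, 2/3); 3*t/4 on [2/3, 1); …
reversing the common scale on t: t on [0, 1/2); 2*t + 1 on [1/2, 1); t/2 on [1, 3/2); …
summing 4 kernel integrals split by 2*sqrt(3)/3, 2*sqrt(6)/3, 2 yields ℳ[f](s)
the [0, 2*sqrt(3)/3) slice contributes ∫ 3*t**2/8·t^(s-1) dt
between 2*sqrt(3)/3 and 2*sqrt(6)/3 the integrand is (3*t**2/4 + 1)·t^(s-1)
on [2*sqrt(6)/3, 2) integrate f = 3*t**2/16 against the kernel
segment 2 to ∞ holds 512/(27*t**6); add its integral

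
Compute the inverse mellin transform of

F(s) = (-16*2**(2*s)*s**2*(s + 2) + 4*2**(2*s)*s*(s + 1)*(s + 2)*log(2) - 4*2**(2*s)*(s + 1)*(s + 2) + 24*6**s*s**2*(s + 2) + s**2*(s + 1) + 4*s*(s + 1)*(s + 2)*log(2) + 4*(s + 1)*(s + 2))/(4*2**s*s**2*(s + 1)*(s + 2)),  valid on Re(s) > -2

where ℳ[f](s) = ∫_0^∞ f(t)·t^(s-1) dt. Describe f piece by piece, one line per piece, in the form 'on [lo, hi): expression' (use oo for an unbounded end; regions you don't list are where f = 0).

f breaks at 1/2, 2 into 3 integrals to sum
the [0, 1/2) slice contributes ∫ t**2·t^(s-1) dt
for t in [1/2, 2): the term is ∫ log(t)·t^(s-1)
between 2 and 3 the integrand is 2*t·t^(s-1)

on [0, 1/2): t**2
on [1/2, 2): log(t)
on [2, 3): 2*t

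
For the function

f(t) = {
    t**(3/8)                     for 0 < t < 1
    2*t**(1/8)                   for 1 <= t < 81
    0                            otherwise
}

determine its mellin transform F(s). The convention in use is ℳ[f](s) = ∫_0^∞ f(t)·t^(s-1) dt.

remove the power substitution first: t**(3/4) on [0, 1); 2*t**(1/4) on [1, 9)
reversing the power substitution: t**(3/2) on [0, 1); 2*sqrt(t) on [1, 3)
linearity at 1 turns ℳ[f](s) into 2 summed integrals
on [0, 1): add ∫ t**(3/8)·t^(s-1) dt
the [1, 81) slice contributes ∫ 2*t**(1/8)·t^(s-1) dt

8*(2*3**(4*s + 1/2)*(8*s + 3) - 8*s - 5)/((8*s + 1)*(8*s + 3))
  Re(s) > -3/8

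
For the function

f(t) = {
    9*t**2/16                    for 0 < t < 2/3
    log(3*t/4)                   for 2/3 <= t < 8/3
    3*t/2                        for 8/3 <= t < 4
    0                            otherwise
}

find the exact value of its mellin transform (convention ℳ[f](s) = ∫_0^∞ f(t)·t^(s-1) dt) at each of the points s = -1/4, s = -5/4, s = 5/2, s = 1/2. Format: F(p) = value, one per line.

F(-1/4) = 2**(3/4)*3**(1/4)*(-224*sqrt(2) - log(2**(42*sqrt(2) + 84)) + 28*6**(3/4) + 339)/42
F(-5/4) = 2**(3/4)*3**(1/4)*(-100*6**(3/4) - log(2**(15*sqrt(2) + 120)) + 146 + 288*sqrt(2))/200
F(5/2) = -261298*sqrt(6)/42525 + 88*sqrt(6)*log(2)/45 + 384/7
F(1/2) = sqrt(6)*(-277 + 180*log(2) + 120*sqrt(6))/90

undo the common scale on t: t**2/4 on [0, 1); log(t/2) on [1, 4); t on [4, 6)
undo the common scale on t: t**2 on [0, 1/2); log(t) on [1/2, 2); 2*t on [2, 3)
slice at 2/3, 8/3, transform all 3 pieces, and sum them
segment [0, 2/3) carries 9*t**2/16; integrate it
between 2/3 and 8/3 the integrand is log(3*t/4)·t^(s-1)
segment [8/3, 4) carries 3*t/2; integrate it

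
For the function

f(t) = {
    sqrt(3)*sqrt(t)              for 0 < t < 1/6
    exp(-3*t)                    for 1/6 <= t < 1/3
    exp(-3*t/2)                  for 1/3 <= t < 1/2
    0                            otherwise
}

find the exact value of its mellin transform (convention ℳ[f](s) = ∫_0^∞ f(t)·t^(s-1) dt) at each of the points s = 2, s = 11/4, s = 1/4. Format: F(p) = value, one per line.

remove the common scale on t first: sqrt(t) on [0, 1/2); exp(-t) on [1/2, 1); exp(-t/2) on [1, 3/2)
linearity at 1/6, 1/3 turns ℳ[f](s) into 3 summed integrals
∫ sqrt(3)*sqrt(t)·t^(s-1) over [0, 1/6)
the [1/6, 1/3) slice contributes ∫ exp(-3*t)·t^(s-1) dt
piece [1/3, 1/2): integrate exp(-3*t/2) against the kernel

F(2) = -7*exp(-3/4)/9 - 2*exp(-1)/9 + sqrt(2)/180 + 5*exp(-1/2)/6
F(11/4) = 3**(1/4)*(-208*2**(3/4)*uppergamma(11/4, 3/4) - 52*uppergamma(11/4, 1) + 2**(3/4) + 52*uppergamma(11/4, 1/2) + 208*2**(3/4)*uppergamma(11/4, 1/2))/1404
F(1/4) = 3**(3/4)*(-3*2**(1/4)*uppergamma(1/4, 3/4) - 3*uppergamma(1/4, 1) + 3*uppergamma(1/4, 1/2) + 3*2**(1/4)*uppergamma(1/4, 1/2) + 2*2**(1/4))/9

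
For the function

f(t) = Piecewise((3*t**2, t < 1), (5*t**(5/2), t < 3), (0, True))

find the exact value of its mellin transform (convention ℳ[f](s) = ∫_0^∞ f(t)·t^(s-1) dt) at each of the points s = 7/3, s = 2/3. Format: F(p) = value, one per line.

breakpoints 1: one integral from each of the 2 segments
∫ over [0, 1) of 3*t**2·t^(s-1) joins the sum
segment [1, 3) carries 5*t**(5/2); integrate it

F(7/3) = -129/377 + 2430*3**(5/6)/29
F(2/3) = -69/152 + 810*3**(1/6)/19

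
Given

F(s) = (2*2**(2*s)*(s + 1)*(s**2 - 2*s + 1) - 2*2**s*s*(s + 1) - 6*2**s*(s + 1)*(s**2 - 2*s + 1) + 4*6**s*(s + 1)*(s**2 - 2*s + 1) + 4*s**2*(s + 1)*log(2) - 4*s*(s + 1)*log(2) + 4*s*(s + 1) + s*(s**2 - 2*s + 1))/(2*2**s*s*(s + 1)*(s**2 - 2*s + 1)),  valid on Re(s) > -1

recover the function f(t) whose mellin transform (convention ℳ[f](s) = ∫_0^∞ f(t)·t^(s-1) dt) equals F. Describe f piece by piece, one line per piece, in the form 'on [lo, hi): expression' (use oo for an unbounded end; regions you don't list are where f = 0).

cuts at 1/2, 1, 2: linearity sums the 4 kernel integrals
the [0, 1/2) slice contributes ∫ t·t^(s-1) dt
segment 1/2 to 1 holds log(t)/t; add its integral
the [1, 2) slice contributes ∫ 3·t^(s-1) dt
segment 2 to 3 holds 2; add its integral

on [0, 1/2): t
on [1/2, 1): log(t)/t
on [1, 2): 3
on [2, 3): 2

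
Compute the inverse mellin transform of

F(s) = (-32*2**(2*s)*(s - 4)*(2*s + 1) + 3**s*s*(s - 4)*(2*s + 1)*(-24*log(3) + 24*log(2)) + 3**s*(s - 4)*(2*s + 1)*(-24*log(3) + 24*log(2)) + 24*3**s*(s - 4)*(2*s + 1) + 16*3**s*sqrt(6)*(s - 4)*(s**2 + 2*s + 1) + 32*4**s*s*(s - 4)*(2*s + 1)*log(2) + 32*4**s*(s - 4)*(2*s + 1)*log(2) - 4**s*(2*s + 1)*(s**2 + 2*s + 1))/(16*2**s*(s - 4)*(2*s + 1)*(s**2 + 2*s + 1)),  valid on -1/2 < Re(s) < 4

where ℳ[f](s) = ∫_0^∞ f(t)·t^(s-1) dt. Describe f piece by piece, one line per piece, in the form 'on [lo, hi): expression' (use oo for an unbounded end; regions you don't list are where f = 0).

along the cuts 3/2, 2, ℳ[f](s) splits into 3 integrals
segment [0, 3/2) carries sqrt(t); integrate it
on [3/2, 2) integrate f = t*log(t) against the kernel
∫ over [2, ∞) of t**(-4)·t^(s-1) joins the sum

on [0, 3/2): sqrt(t)
on [3/2, 2): t*log(t)
on [2, oo): t**(-4)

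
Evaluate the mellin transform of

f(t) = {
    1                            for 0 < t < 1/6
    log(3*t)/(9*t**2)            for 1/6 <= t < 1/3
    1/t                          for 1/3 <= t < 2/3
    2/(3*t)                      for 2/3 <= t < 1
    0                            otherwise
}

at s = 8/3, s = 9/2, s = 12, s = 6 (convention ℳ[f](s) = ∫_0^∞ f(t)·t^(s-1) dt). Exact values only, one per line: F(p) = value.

F(8/3) = 6**(1/3)*(-216*2**(2/3) + 80*log(2) + 125 + 128*2**(1/3) + 192*6**(2/3))/2880
F(9/2) = sqrt(6)*(-12816*sqrt(2) + 1260*log(2) + 58279 + 194400*sqrt(6))/6123600
F(12) = log(2)/5441955840 + 437869228439/7183381708800
F(6) = log(2)/46656 + 79061/559872

the common scale on t comes off first: 1 on [0, 1/2); log(t)/t**2 on [1/2, 1); 3/t on [1, 2); …
undo the shared t-power: t on [0, 1/2); log(t)/t on [1/2, 1); 3 on [1, 2); …
the 4 pieces separated at 1/6, 1/3, 2/3 each add one integral
[0, 1/6) adds the kernel integral of 1
∫ log(3*t)/(9*t**2)·t^(s-1) over [1/6, 1/3)
between 1/3 and 2/3 the integrand is 1/t·t^(s-1)
over [2/3, 1), the kernel integral of 2/(3*t) enters the sum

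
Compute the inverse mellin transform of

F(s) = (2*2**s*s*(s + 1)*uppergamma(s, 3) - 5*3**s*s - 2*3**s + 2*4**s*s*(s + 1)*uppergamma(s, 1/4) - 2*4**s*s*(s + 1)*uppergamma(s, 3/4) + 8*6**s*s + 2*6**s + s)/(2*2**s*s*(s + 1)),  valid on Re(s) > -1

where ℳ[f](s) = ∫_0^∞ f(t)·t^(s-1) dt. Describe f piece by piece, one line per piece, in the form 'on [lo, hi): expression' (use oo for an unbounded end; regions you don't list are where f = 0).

along the cuts 1/2, 3/2, 3, ℳ[f](s) splits into 4 integrals
between 0 and 1/2 the integrand is t·t^(s-1)
∫ over [1/2, 3/2) of exp(-t/2)·t^(s-1) joins the sum
segment 3/2 to 3 holds (t + 1); add its integral
over [3, ∞), the kernel integral of exp(-t) enters the sum

on [0, 1/2): t
on [1/2, 3/2): exp(-t/2)
on [3/2, 3): t + 1
on [3, oo): exp(-t)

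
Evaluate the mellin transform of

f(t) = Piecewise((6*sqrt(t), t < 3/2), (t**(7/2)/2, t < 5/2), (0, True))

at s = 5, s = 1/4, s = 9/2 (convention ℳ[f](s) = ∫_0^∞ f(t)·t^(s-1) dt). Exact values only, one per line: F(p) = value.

decompose at 3/2; ℳ[f](s) sums the 2 pieces' integrals
∫ 6*sqrt(t)·t^(s-1) over [0, 3/2)
between 3/2 and 5/2 the integrand is t**(7/2)/2·t^(s-1)

F(5) = 324405*sqrt(6)/95744 + 390625*sqrt(10)/8704
F(1/4) = 2**(1/4)*(125*5**(3/4) + 453*3**(3/4))/120
F(9/2) = 32921/320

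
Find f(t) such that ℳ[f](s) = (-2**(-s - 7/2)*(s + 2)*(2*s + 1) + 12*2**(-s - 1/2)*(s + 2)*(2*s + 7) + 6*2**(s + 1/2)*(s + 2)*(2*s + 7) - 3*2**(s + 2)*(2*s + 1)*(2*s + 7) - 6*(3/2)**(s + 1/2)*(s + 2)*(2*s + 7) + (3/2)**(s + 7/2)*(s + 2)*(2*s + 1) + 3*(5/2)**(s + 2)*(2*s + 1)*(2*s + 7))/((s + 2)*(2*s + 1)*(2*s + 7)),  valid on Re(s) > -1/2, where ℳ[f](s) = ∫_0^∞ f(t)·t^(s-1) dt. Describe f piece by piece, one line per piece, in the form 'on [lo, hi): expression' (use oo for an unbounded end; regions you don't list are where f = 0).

treat the 4 regions marked off by 1/2, 3/2, 2 separately and sum
segment [0, 1/2) carries 6*sqrt(t); integrate it
piece [1/2, 3/2): integrate t**(7/2)/2 against the kernel
for t in [3/2, 2): the term is ∫ 3*sqrt(t)·t^(s-1)
for t in [2, 5/2): the term is ∫ 3*t**2·t^(s-1)

on [0, 1/2): 6*sqrt(t)
on [1/2, 3/2): t**(7/2)/2
on [3/2, 2): 3*sqrt(t)
on [2, 5/2): 3*t**2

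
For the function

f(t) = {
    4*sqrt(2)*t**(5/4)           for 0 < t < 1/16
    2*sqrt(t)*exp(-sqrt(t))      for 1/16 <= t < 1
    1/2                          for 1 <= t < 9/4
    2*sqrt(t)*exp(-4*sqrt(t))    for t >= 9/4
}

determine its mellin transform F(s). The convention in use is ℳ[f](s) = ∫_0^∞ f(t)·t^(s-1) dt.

back out the power substitution: 4*sqrt(2)*t**(5/2) on [0, 1/4); 2*t*exp(-t) on [1/4, 1); 1/2 on [1, 3/2); …
the common scale on t comes off first: t**(5/2) on [0, 1/2); t*exp(-t/2) on [1/2, 2); 1/2 on [2, 3); …
the shared t-power comes off first: t**(3/2) on [0, 1/2); exp(-t/2) on [1/2, 2); 1/(2*t) on [2, 3); …
the 4 pieces separated at 1/16, 1, 9/4 each add one integral
segment [0, 1/16) carries 4*sqrt(2)*t**(5/4); integrate it
∫ over [1/16, 1) of 2*sqrt(t)*exp(-sqrt(t))·t^(s-1) joins the sum
piece [1, 9/4): integrate 1/2 against the kernel
∫ 2*sqrt(t)*exp(-4*sqrt(t))·t^(s-1) over [9/4, ∞)

(1296**s*(4*s + 5)/2 + 36**s*s*(4*s + 5)*uppergamma(2*s + 1, 6) + sqrt(2)*36**s*s/2 + 4*576**s*s*(4*s + 5)*uppergamma(2*s + 1, 1/4) - 4*576**s*s*(4*s + 5)*uppergamma(2*s + 1, 1) - 576**s*(4*s + 5)/2)/(576**s*s*(4*s + 5))
  Re(s) > -5/4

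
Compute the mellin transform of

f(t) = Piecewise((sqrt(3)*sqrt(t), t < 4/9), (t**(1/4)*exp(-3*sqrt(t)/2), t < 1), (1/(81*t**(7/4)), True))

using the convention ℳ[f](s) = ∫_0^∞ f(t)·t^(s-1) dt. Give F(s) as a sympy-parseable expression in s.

the power substitution comes off first: sqrt(3)*t on [0, 2/3); sqrt(t)*exp(-3*t/2) on [2/3, 1); 1/(81*t**(7/2)) on [1, ∞)
peel off the shared t-power: sqrt(3)*sqrt(t) on [0, 2/3); exp(-3*t/2) on [2/3, 1); 1/(81*t**4) on [1, ∞)
undo the common scale on t: sqrt(t) on [0, 2); exp(-t/2) on [2, 3); t**(-4) on [3, ∞)
linearity at 4/9, 1 turns ℳ[f](s) into 3 summed integrals
for t in [0, 4/9): the term is ∫ sqrt(3)*sqrt(t)·t^(s-1)
for t in [4/9, 1): the term is ∫ t**(1/4)*exp(-3*sqrt(t)/2)·t^(s-1)
∫ over [1, ∞) of 1/(81*t**(7/4))·t^(s-1) joins the sum

2*3**(1/2 - 2*s)*(162*2**(2*s)*(4*s - 7) + 81*2**(2*s + 1/2)*(2*s + 1)*(4*s - 7)*uppergamma(2*s + 1/2, 1) - 81*2**(2*s + 1/2)*(2*s + 1)*(4*s - 7)*uppergamma(2*s + 1/2, 3/2) - 2*3**(2*s + 1/2)*(2*s + 1))/(243*(2*s + 1)*(4*s - 7))
  -1/2 < Re(s) < 7/4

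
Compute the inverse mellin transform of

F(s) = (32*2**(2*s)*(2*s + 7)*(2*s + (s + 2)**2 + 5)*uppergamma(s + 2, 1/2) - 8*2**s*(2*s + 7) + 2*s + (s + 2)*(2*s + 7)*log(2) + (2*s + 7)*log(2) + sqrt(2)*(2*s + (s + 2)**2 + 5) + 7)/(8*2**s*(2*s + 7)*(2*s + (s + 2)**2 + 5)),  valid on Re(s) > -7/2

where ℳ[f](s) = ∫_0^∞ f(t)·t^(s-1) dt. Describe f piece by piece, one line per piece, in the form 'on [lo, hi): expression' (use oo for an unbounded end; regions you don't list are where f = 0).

strip the shared t-power: t**(3/2) on [0, 1/2); t*log(t) on [1/2, 1); exp(-t/2) on [1, ∞)
treat the 3 regions marked off by 1/2, 1 separately and sum
for t in [0, 1/2): the term is ∫ t**(7/2)·t^(s-1)
over [1/2, 1), the kernel integral of t**3*log(t) enters the sum
∫ over [1, ∞) of t**2*exp(-t/2)·t^(s-1) joins the sum

on [0, 1/2): t**(7/2)
on [1/2, 1): t**3*log(t)
on [1, oo): t**2*exp(-t/2)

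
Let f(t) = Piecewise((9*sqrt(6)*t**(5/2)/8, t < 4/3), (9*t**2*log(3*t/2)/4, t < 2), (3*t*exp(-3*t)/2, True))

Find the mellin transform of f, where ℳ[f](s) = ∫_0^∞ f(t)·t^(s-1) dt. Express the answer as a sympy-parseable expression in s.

(2/3)**s*(-8*12**s*(s + 1)*(2*s + 5)*log(2) - 8*12**s*(2*s + 5)*log(2) + 8*12**s*(2*s + 5) + 16*12**s*sqrt(2)*(2*s + (s + 1)**2 + 3) + 18*18**s*(s + 1)*(2*s + 5)*log(3) - 18*18**s*(2*s + 5) + 18*18**s*(2*s + 5)*log(3) + 3**s*(2*s + 5)*(2*s + (s + 1)**2 + 3)*uppergamma(s + 1, 6))/(2*6**s*(2*s + 5)*(2*s + (s + 1)**2 + 3))
  Re(s) > -5/2

remove the common scale on t first: sqrt(2)*t**(5/2)/8 on [0, 4); t**2*log(t/2)/4 on [4, 6); t*exp(-t)/2 on [6, ∞)
the common scale on t comes off first: t**(5/2) on [0, 2); t**2*log(t) on [2, 3); t*exp(-2*t) on [3, ∞)
undo the shared t-power: t**(3/2) on [0, 2); t*log(t) on [2, 3); exp(-2*t) on [3, ∞)
linearity at 4/3, 2 turns ℳ[f](s) into 3 summed integrals
[0, 4/3) adds the kernel integral of 9*sqrt(6)*t**(5/2)/8
segment 4/3 to 2 holds 9*t**2*log(3*t/2)/4; add its integral
∫ 3*t*exp(-3*t)/2·t^(s-1) over [2, ∞)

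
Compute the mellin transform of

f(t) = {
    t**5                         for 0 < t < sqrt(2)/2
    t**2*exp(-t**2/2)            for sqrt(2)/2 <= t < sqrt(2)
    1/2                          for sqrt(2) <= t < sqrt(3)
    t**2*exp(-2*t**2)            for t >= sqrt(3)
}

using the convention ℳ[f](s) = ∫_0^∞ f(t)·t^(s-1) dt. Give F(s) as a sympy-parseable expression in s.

(-8*2**s*6**(s/2)*s*(s + 5)*uppergamma(s/2 + 1, 1) - 4*2**s*6**(s/2)*(s + 5) + 8*24**(s/2)*s*(s + 5)*uppergamma(s/2 + 1, 1/4) + 2*6**(s/2)*s*(s + 5)*uppergamma(s/2 + 1, 6) + sqrt(2)*6**(s/2)*s + 4*6**s*(s + 5))/(8*12**(s/2)*s*(s + 5))
  Re(s) > -5

peel off the power substitution: t**(5/2) on [0, 1/2); t*exp(-t/2) on [1/2, 2); 1/2 on [2, 3); …
reversing the shared t-power: t**2 on [0, 1/2); sqrt(t)*exp(-t/2) on [1/2, 2); 1/(2*sqrt(t)) on [2, 3); …
back out the shared t-power: t**(3/2) on [0, 1/2); exp(-t/2) on [1/2, 2); 1/(2*t) on [2, 3); …
breakpoints sqrt(2)/2, sqrt(2), sqrt(3): one integral from each of the 4 segments
on [0, sqrt(2)/2): add ∫ t**5·t^(s-1) dt
piece [sqrt(2)/2, sqrt(2)): integrate t**2*exp(-t**2/2) against the kernel
between sqrt(2) and sqrt(3) the integrand is 1/2·t^(s-1)
∫ over [sqrt(3), ∞) of t**2*exp(-2*t**2)·t^(s-1) joins the sum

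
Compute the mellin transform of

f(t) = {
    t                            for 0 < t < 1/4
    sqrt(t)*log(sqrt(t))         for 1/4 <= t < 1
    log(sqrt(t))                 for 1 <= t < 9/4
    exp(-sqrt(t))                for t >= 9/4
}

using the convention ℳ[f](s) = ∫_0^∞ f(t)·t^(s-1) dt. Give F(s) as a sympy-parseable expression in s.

(8*2**(2*s)*s**2*(s + 1)*(4*s**2 + 4*s + 1)*uppergamma(2*s, 3/2) - 8*2**(2*s)*s**2*(s + 1) + 2*2**(2*s)*(s + 1)*(4*s**2 + 4*s + 1) + 9**s*s*(s + 1)*(-4*log(2) + 4*log(3))*(4*s**2 + 4*s + 1) - 2*9**s*(s + 1)*(4*s**2 + 4*s + 1) + 8*s**3*(s + 1)*log(2) + 4*s**2*(s + 1)*log(2) + 4*s**2*(s + 1) + s**2*(4*s**2 + 4*s + 1))/(4*2**(2*s)*s**2*(s + 1)*(4*s**2 + 4*s + 1))
  Re(s) > -1

reversing the power substitution: t**2 on [0, 1/2); t*log(t) on [1/2, 1); log(t) on [1, 3/2); …
the 4 pieces separated at 1/4, 1, 9/4 each add one integral
for t in [0, 1/4): the term is ∫ t·t^(s-1)
between 1/4 and 1 the integrand is sqrt(t)*log(sqrt(t))·t^(s-1)
segment 1 to 9/4 holds log(sqrt(t)); add its integral
over [9/4, ∞), the kernel integral of exp(-sqrt(t)) enters the sum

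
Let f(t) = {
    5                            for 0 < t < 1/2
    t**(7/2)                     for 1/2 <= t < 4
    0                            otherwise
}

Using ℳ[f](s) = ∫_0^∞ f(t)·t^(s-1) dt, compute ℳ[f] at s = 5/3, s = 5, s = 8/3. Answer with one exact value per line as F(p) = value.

F(5/3) = 3*2**(1/3)*(65784 - sqrt(2))/992
F(5) = 8388625/544 - sqrt(2)/4352
F(8/3) = 3*2**(1/3)*(524473 - sqrt(2))/2368

breakpoints 1/2: one integral from each of the 2 segments
on [0, 1/2) integrate f = 5 against the kernel
[1/2, 4) adds the kernel integral of t**(7/2)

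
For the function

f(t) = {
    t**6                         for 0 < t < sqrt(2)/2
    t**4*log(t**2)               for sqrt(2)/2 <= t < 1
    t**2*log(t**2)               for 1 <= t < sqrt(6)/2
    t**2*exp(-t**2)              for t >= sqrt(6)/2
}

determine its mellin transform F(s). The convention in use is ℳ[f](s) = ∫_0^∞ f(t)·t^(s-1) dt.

the shared t-power comes off first: t**4 on [0, sqrt(2)/2); t**2*log(t**2) on [sqrt(2)/2, 1); log(t**2) on [1, sqrt(6)/2); …
remove the power substitution first: t**2 on [0, 1/2); t*log(t) on [1/2, 1); log(t) on [1, 3/2); …
linearity at sqrt(2)/2, 1, sqrt(6)/2 turns ℳ[f](s) into 4 summed integrals
∫ t**6·t^(s-1) over [0, sqrt(2)/2)
over [sqrt(2)/2, 1), the kernel integral of t**4*log(t**2) enters the sum
on [1, sqrt(6)/2) integrate f = t**2*log(t**2) against the kernel
piece [sqrt(6)/2, ∞): integrate t**2*exp(-t**2) against the kernel

(4*2**(s/2)*(s + 2)**2*(s + 6)*(4*s + (s + 2)**2 + 12)*uppergamma(s/2 + 1, 3/2) - 16*2**(s/2)*(s + 2)**2*(s + 6) + 16*2**(s/2)*(s + 6)*(4*s + (s + 2)**2 + 12) + 3**(s/2)*(s + 2)*(s + 6)*(-12*log(2) + 12*log(3))*(4*s + (s + 2)**2 + 12) - 24*3**(s/2)*(s + 6)*(4*s + (s + 2)**2 + 12) + (s + 2)**3*(s + 6)*log(4) + 4*(s + 2)**2*(s + 6)*log(2) + 4*(s + 2)**2*(s + 6) + (s + 2)**2*(4*s + (s + 2)**2 + 12))/(8*2**(s/2)*(s + 2)**2*(s + 6)*(4*s + (s + 2)**2 + 12))
  Re(s) > -6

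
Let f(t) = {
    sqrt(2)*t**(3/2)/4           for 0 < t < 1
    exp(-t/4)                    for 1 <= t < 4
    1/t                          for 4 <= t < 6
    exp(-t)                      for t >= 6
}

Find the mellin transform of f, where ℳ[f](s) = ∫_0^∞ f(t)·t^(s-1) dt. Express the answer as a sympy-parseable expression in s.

remove the common scale on t first: t**(3/2) on [0, 1/2); exp(-t/2) on [1/2, 2); 1/(2*t) on [2, 3); …
breakpoints 1, 4, 6: one integral from each of the 4 segments
for t in [0, 1): the term is ∫ sqrt(2)*t**(3/2)/4·t^(s-1)
∫ exp(-t/4)·t^(s-1) over [1, 4)
piece [4, 6): integrate 1/t against the kernel
on [6, ∞): add ∫ exp(-t)·t^(s-1) dt

2**s*(12*24**s*(s - 1)*(2*s + 3)*uppergamma(s, 1/4) - 12*24**s*(s - 1)*(2*s + 3)*uppergamma(s, 1) - 3*24**s*(2*s + 3) + 2*36**s*(2*s + 3) + 12*6**s*(s - 1)*(2*s + 3)*uppergamma(s, 6) + 6*sqrt(2)*6**s*(s - 1))/(12*12**s*(s - 1)*(2*s + 3))
  Re(s) > -3/2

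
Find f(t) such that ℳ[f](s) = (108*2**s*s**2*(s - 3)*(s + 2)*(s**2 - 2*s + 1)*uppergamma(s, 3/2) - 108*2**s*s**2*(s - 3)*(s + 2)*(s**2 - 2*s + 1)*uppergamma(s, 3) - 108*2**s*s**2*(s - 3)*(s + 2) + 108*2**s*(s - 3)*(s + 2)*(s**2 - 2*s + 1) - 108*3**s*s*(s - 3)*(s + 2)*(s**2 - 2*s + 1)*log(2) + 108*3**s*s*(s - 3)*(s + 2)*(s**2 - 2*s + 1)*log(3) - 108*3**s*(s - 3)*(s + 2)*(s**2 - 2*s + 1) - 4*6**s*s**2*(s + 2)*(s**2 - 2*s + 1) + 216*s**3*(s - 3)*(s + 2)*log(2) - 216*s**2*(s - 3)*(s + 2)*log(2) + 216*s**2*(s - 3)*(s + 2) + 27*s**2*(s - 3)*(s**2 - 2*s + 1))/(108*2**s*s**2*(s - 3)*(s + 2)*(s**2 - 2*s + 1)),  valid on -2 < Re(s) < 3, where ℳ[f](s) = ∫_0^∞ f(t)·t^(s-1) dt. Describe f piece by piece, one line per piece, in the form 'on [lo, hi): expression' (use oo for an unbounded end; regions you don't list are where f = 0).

integrate the 5 segments split at 1/2, 1, 3/2, 3, then add the results
between 0 and 1/2 the integrand is t**2·t^(s-1)
∫ over [1/2, 1) of log(t)/t·t^(s-1) joins the sum
piece [1, 3/2): integrate log(t) against the kernel
∫ exp(-t)·t^(s-1) over [3/2, 3)
on [3, ∞): add ∫ t**(-3)·t^(s-1) dt

on [0, 1/2): t**2
on [1/2, 1): log(t)/t
on [1, 3/2): log(t)
on [3/2, 3): exp(-t)
on [3, oo): t**(-3)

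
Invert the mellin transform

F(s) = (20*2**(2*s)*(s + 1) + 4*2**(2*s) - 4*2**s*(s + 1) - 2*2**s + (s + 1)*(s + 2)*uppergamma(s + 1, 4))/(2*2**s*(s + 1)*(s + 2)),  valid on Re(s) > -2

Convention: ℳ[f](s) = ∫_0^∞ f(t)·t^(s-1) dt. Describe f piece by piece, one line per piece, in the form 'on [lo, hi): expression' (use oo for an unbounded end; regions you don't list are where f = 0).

undo the shared t-power: t on [0, 1); 2*t + 1 on [1, 2); exp(-2*t) on [2, ∞)
the 3 pieces separated at 1, 2 each add one integral
segment [0, 1) carries t**2; integrate it
[1, 2) adds the kernel integral of t*(2*t + 1)
∫ over [2, ∞) of t*exp(-2*t)·t^(s-1) joins the sum

on [0, 1): t**2
on [1, 2): t*(2*t + 1)
on [2, oo): t*exp(-2*t)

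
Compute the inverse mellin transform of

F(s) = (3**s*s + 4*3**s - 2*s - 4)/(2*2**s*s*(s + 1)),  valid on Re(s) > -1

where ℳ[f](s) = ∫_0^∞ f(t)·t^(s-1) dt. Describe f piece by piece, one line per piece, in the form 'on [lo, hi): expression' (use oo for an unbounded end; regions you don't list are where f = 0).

on [0, 1/2): t
on [1/2, 3/2): 2 - t

breakpoints 1/2: one integral from each of the 2 segments
∫ over [0, 1/2) of t·t^(s-1) joins the sum
segment 1/2 to 3/2 holds (2 - t); add its integral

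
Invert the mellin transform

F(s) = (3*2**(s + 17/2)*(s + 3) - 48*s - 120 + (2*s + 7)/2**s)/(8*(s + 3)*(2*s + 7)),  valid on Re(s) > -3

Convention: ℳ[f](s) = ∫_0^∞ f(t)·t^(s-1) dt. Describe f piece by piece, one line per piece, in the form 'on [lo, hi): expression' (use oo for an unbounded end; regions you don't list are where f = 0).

breakpoints 1/2, 1: one integral from each of the 3 segments
∫ over [0, 1/2) of 4*t**3·t^(s-1) joins the sum
the [1/2, 1) slice contributes ∫ 3*t**3·t^(s-1) dt
[1, 2) adds the kernel integral of 6*t**(7/2)

on [0, 1/2): 4*t**3
on [1/2, 1): 3*t**3
on [1, 2): 6*t**(7/2)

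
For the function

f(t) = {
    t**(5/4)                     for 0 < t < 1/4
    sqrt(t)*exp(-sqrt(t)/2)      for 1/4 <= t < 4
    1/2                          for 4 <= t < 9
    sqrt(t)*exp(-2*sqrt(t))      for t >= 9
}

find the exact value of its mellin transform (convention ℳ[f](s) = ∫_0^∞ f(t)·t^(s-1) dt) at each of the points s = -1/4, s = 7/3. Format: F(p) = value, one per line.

F(-1/4) = -2*sqrt(3)/3 - 2*sqrt(2)*sqrt(pi)*erfc(1) + sqrt(2)*sqrt(pi)*erfc(sqrt(6)) + 1/4 + sqrt(2) + 2*sqrt(2)*sqrt(pi)*erfc(1/2)
F(7/3) = -64*2**(2/3)*uppergamma(17/3, 1) - 24*2**(2/3)/7 + 3*2**(5/6)/2752 + 2**(1/3)*uppergamma(17/3, 6)/32 + 243*3**(2/3)/14 + 64*2**(2/3)*uppergamma(17/3, 1/4)

peel off the power substitution: t**(5/2) on [0, 1/2); t*exp(-t/2) on [1/2, 2); 1/2 on [2, 3); …
back out the shared t-power: t**(3/2) on [0, 1/2); exp(-t/2) on [1/2, 2); 1/(2*t) on [2, 3); …
split f at 1/4, 4, 9: ℳ[f](s) collects 4 kernel integrals
on [0, 1/4) integrate f = t**(5/4) against the kernel
∫ over [1/4, 4) of sqrt(t)*exp(-sqrt(t)/2)·t^(s-1) joins the sum
piece [4, 9): integrate 1/2 against the kernel
∫ sqrt(t)*exp(-2*sqrt(t))·t^(s-1) over [9, ∞)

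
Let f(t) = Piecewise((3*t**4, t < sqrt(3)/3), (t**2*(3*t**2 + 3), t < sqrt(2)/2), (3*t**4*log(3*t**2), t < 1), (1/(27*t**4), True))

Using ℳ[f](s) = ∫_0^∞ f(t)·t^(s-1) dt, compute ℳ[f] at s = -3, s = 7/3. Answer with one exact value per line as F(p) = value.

F(-3) = -1133/189 + 3*sqrt(2)/2 + log(2**(3*sqrt(2)/2)*3**(3 - 3*sqrt(2)/2)) + 3*sqrt(3)
F(7/3) = -2069/16245 - 3**(5/6)/39 - 9*2**(5/6)*log(3)/304 + 9*2**(5/6)*log(2)/304 + 9423*2**(5/6)/75088 + 9*log(3)/19

peel off the power substitution: 3*t**2 on [0, 1/3); t*(3*t + 3) on [1/3, 1/2); 3*t**2*log(3*t) on [1/2, 1); …
back out the shared t-power: 3*t on [0, 1/3); 3*t + 3 on [1/3, 1/2); 3*t*log(3*t) on [1/2, 1); …
undo the common scale on t: t on [0, 1); t + 3 on [1, 3/2); t*log(t) on [3/2, 3); …
f breaks at sqrt(3)/3, sqrt(2)/2, 1 into 4 integrals to sum
over [0, sqrt(3)/3), the kernel integral of 3*t**4 enters the sum
∫ t**2*(3*t**2 + 3)·t^(s-1) over [sqrt(3)/3, sqrt(2)/2)
[sqrt(2)/2, 1) adds the kernel integral of 3*t**4*log(3*t**2)
piece [1, ∞): integrate 1/(27*t**4) against the kernel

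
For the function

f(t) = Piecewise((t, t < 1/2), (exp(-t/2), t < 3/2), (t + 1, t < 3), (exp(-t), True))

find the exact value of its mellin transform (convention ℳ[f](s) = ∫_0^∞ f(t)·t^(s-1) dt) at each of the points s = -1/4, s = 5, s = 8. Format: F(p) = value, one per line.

treat the 4 regions marked off by 1/2, 3/2, 3 separately and sum
for t in [0, 1/2): the term is ∫ t·t^(s-1)
over [1/2, 3/2), the kernel integral of exp(-t/2) enters the sum
segment [3/2, 3) carries (t + 1); integrate it
segment 3 to ∞ holds exp(-t); add its integral

F(-1/4) = 2**(1/4)*(-3*sqrt(2)*uppergamma(-1/4, 3/4) + 3*2**(3/4)*uppergamma(-1/4, 3) + 4 + 3*sqrt(2)*uppergamma(-1/4, 1/4) + 4*3**(3/4))/6
F(5) = -12993*exp(-3/4)/8 + 393*exp(-3) + 80009/480 + 7889*exp(-1/4)/8
F(8) = -174811815*exp(-3/4)/64 + 55289551/18432 + 100026*exp(-3) + 106028861*exp(-1/4)/64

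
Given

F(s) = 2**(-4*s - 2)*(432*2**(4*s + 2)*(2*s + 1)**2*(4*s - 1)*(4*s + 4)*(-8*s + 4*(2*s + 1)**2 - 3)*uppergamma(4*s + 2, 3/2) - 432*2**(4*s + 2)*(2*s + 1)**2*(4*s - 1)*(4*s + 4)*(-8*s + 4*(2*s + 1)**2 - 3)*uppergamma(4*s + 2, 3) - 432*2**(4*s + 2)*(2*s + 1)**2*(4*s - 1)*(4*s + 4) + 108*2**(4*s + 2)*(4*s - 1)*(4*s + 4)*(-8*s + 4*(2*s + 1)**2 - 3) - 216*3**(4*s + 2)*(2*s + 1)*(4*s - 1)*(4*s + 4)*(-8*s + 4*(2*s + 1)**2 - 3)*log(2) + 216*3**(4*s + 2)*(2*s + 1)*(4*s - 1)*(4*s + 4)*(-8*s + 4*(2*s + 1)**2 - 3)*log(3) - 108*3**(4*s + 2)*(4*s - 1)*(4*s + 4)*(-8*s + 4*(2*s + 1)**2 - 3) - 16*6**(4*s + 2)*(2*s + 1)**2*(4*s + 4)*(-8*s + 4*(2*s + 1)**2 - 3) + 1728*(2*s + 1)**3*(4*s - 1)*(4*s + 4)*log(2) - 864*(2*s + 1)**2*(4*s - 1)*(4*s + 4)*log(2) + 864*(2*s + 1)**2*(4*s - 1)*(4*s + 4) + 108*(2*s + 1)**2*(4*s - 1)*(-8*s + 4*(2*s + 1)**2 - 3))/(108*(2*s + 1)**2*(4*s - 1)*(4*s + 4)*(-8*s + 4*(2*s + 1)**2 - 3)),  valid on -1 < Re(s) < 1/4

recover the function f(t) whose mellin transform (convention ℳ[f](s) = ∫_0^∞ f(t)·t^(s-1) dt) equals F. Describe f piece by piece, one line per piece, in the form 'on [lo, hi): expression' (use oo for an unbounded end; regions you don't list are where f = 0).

undo the power substitution: t**2 on [0, 1/4); sqrt(t)*log(sqrt(t)) on [1/4, 1); t*log(sqrt(t)) on [1, 9/4); …
undo the shared t-power: t on [0, 1/4); log(sqrt(t))/sqrt(t) on [1/4, 1); log(sqrt(t)) on [1, 9/4); …
undo the power substitution: t**2 on [0, 1/2); log(t)/t on [1/2, 1); log(t) on [1, 3/2); …
linearity at 1/16, 1, 81/16, 81 turns ℳ[f](s) into 5 summed integrals
segment [0, 1/16) carries t; integrate it
the [1/16, 1) slice contributes ∫ t**(1/4)*log(t**(1/4))·t^(s-1) dt
over [1, 81/16), the kernel integral of sqrt(t)*log(t**(1/4)) enters the sum
between 81/16 and 81 the integrand is sqrt(t)*exp(-t**(1/4))·t^(s-1)
[81, ∞) adds the kernel integral of t**(-1/4)

on [0, 1/16): t
on [1/16, 1): t**(1/4)*log(t**(1/4))
on [1, 81/16): sqrt(t)*log(t**(1/4))
on [81/16, 81): sqrt(t)*exp(-t**(1/4))
on [81, oo): t**(-1/4)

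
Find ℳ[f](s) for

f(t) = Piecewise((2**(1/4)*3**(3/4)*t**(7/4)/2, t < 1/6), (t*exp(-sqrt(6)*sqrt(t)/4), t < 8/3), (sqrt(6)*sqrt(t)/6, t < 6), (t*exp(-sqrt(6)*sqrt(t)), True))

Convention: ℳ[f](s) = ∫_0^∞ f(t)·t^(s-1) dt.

the shared t-power comes off first: 2**(1/4)*3**(3/4)*t**(3/4)/2 on [0, 1/6); exp(-sqrt(6)*sqrt(t)/4) on [1/6, 8/3); sqrt(6)/(6*sqrt(t)) on [8/3, 6); …
peel off the common scale on t: t**(3/4) on [0, 1/4); exp(-sqrt(t)/2) on [1/4, 4); 1/(2*sqrt(t)) on [4, 9); …
back out the power substitution: t**(3/2) on [0, 1/2); exp(-t/2) on [1/2, 2); 1/(2*t) on [2, 3); …
integrate the 4 segments split at 1/6, 8/3, 6, then add the results
between 0 and 1/6 the integrand is 2**(1/4)*3**(3/4)*t**(7/4)/2·t^(s-1)
segment 1/6 to 8/3 holds t*exp(-sqrt(6)*sqrt(t)/4); add its integral
on [8/3, 6): add ∫ sqrt(6)*sqrt(t)/6·t^(s-1) dt
piece [6, ∞): integrate t*exp(-sqrt(6)*sqrt(t)) against the kernel

2**s*(2*36**s*(2*s + 1)*(4*s + 7)*uppergamma(2*s + 2, 6)/3 + sqrt(2)*36**s*(2*s + 1)/3 + 32*576**s*(2*s + 1)*(4*s + 7)*uppergamma(2*s + 2, 1/4)/3 - 32*576**s*(2*s + 1)*(4*s + 7)*uppergamma(2*s + 2, 1)/3 - 8*576**s*(4*s + 7)/3 + 4*6**(4*s)*(4*s + 7))/(2*432**s*(2*s + 1)*(4*s + 7))
  Re(s) > -7/4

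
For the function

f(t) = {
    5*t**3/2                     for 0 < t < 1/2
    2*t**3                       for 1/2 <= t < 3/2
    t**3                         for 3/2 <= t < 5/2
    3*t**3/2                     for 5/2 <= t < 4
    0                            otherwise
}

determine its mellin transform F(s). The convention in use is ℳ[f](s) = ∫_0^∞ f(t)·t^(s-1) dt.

integrate the 4 segments split at 1/2, 3/2, 5/2, then add the results
for t in [0, 1/2): the term is ∫ 5*t**3/2·t^(s-1)
for t in [1/2, 3/2): the term is ∫ 2*t**3·t^(s-1)
∫ t**3·t^(s-1) over [3/2, 5/2)
for t in [5/2, 4): the term is ∫ 3*t**3/2·t^(s-1)

(1536*2**(3*s) + 54*3**s - 125*5**s + 1)/(16*2**s*(s + 3))
  Re(s) > -3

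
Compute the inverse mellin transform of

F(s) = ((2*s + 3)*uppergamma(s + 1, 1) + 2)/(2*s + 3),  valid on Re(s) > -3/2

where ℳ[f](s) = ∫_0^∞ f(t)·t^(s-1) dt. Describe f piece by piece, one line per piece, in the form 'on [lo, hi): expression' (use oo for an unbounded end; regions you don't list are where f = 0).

on [0, 1): t**(3/2)
on [1, oo): t*exp(-t)

invert the shared t-power to get sqrt(t) on [0, 1); exp(-t) on [1, ∞)
cuts at 1: linearity sums the 2 kernel integrals
for t in [0, 1): the term is ∫ t**(3/2)·t^(s-1)
the [1, ∞) slice contributes ∫ t*exp(-t)·t^(s-1) dt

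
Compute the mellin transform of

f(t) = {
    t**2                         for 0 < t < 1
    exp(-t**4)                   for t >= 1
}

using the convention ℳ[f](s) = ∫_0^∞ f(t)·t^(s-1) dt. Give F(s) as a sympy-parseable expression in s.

((s + 2)*uppergamma(s/4, 1) + 4)/(4*(s + 2))
  Re(s) > -2

strip the power substitution: t on [0, 1); exp(-t**2) on [1, ∞)
the power substitution comes off first: sqrt(t) on [0, 1); exp(-t) on [1, ∞)
f breaks at 1 into 2 integrals to sum
segment 0 to 1 holds t**2; add its integral
on [1, ∞) integrate f = exp(-t**4) against the kernel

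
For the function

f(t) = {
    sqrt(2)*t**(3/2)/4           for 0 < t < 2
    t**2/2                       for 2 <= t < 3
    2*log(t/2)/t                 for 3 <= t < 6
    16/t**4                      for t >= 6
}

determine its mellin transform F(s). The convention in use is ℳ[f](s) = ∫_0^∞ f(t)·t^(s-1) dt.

back out the common scale on t: t**(3/2) on [0, 1); 2*t**2 on [1, 3/2); log(t)/t on [3/2, 3); …
decompose at 2, 3, 6; ℳ[f](s) sums the 4 pieces' integrals
over [0, 2), the kernel integral of sqrt(2)*t**(3/2)/4 enters the sum
[2, 3) adds the kernel integral of t**2/2
segment [3, 6) carries 2*log(t/2)/t; integrate it
piece [6, ∞): integrate 16/t**4 against the kernel

(324*2**s*(s - 4)*(s + 2)*(s**2 - 2*s + 1) - 324*2**s*(s - 4)*(2*s + 3)*(s**2 - 2*s + 1) - 108*3**s*s*(s - 4)*(s + 2)*(2*s + 3)*log(3) + 108*3**s*s*(s - 4)*(s + 2)*(2*s + 3)*log(2) - 108*3**s*(s - 4)*(s + 2)*(2*s + 3)*log(2) + 108*3**s*(s - 4)*(s + 2)*(2*s + 3) + 108*3**s*(s - 4)*(s + 2)*(2*s + 3)*log(3) + 729*3**s*(s - 4)*(2*s + 3)*(s**2 - 2*s + 1) + 54*6**s*s*(s - 4)*(s + 2)*(2*s + 3)*log(3) - 54*6**s*(s - 4)*(s + 2)*(2*s + 3)*log(3) - 54*6**s*(s - 4)*(s + 2)*(2*s + 3) - 2*6**s*(s + 2)*(2*s + 3)*(s**2 - 2*s + 1))/(162*(s - 4)*(s + 2)*(2*s + 3)*(s**2 - 2*s + 1))
  -3/2 < Re(s) < 4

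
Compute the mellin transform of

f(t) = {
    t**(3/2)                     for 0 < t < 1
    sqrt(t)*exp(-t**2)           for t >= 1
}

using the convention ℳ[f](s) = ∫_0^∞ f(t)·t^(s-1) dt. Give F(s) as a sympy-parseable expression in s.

((2*s + 3)*uppergamma(s/2 + 1/4, 1) + 4)/(2*(2*s + 3))
  Re(s) > -3/2

back out the shared t-power: t on [0, 1); exp(-t**2) on [1, ∞)
the power substitution comes off first: sqrt(t) on [0, 1); exp(-t) on [1, ∞)
treat the 2 regions marked off by 1 separately and sum
on [0, 1): add ∫ t**(3/2)·t^(s-1) dt
the [1, ∞) slice contributes ∫ sqrt(t)*exp(-t**2)·t^(s-1) dt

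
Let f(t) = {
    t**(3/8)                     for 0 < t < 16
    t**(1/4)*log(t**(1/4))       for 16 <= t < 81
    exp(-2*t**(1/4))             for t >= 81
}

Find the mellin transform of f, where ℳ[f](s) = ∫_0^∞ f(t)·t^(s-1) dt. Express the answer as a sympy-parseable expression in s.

strip the power substitution: t**(3/4) on [0, 4); sqrt(t)*log(sqrt(t)) on [4, 9); exp(-2*sqrt(t)) on [9, ∞)
peel off the power substitution: t**(3/2) on [0, 2); t*log(t) on [2, 3); exp(-2*t) on [3, ∞)
along the cuts 16, 81, ℳ[f](s) splits into 3 integrals
over [0, 16), the kernel integral of t**(3/8) enters the sum
segment 16 to 81 holds t**(1/4)*log(t**(1/4)); add its integral
∫ over [81, ∞) of exp(-2*t**(1/4))·t^(s-1) joins the sum

4*(12*104976**s*s*(8*s + 3)*log(3) - 3*104976**s*(8*s + 3) + 3*104976**s*(8*s + 3)*log(3) - 8*20736**s*s*(8*s + 3)*log(2) - 2*20736**s*(8*s + 3)*log(2) + 2*20736**s*(8*s + 3) + 4*sqrt(2)*20736**s*(16*s**2 + 8*s + 1) + 81**s*(8*s + 3)*(16*s**2 + 8*s + 1)*uppergamma(4*s, 6))/(1296**s*(8*s + 3)*(16*s**2 + 8*s + 1))
  Re(s) > -3/8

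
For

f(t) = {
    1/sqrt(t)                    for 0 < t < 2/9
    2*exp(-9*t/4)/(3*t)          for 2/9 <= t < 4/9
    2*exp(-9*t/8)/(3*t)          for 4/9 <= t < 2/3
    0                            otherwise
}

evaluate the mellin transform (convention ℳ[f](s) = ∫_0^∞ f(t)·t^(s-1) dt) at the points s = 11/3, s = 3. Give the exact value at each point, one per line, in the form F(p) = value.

F(11/3) = -512*3**(2/3)*uppergamma(8/3, 3/4)/2187 - 64*18**(1/3)*uppergamma(8/3, 1)/2187 + 16*2**(1/6)*3**(2/3)/13851 + 64*18**(1/3)*uppergamma(8/3, 1/2)/2187 + 512*3**(2/3)*uppergamma(8/3, 1/2)/2187
F(3) = -224*exp(-3/4)/243 - 64*exp(-1)/243 + 8*sqrt(2)/1215 + 80*exp(-1/2)/81

invert the common scale on t to get sqrt(6)/(2*sqrt(t)) on [0, 1/3); exp(-3*t/2)/t on [1/3, 2/3); exp(-3*t/4)/t on [2/3, 1)
peel off the shared t-power: sqrt(6)*sqrt(t)/2 on [0, 1/3); exp(-3*t/2) on [1/3, 2/3); exp(-3*t/4) on [2/3, 1)
peel off the common scale on t: sqrt(t) on [0, 1/2); exp(-t) on [1/2, 1); exp(-t/2) on [1, 3/2)
summing 3 kernel integrals split by 2/9, 4/9 yields ℳ[f](s)
on [0, 2/9): add ∫ 1/sqrt(t)·t^(s-1) dt
∫ 2*exp(-9*t/4)/(3*t)·t^(s-1) over [2/9, 4/9)
over [4/9, 2/3), the kernel integral of 2*exp(-9*t/8)/(3*t) enters the sum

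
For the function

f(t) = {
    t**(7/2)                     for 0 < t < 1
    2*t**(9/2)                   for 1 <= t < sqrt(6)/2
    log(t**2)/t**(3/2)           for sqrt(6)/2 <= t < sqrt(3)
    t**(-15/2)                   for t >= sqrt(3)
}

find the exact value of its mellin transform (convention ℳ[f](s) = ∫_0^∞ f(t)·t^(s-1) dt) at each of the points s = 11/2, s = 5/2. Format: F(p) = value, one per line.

invert the shared t-power to get t**3 on [0, 1); 2*t**4 on [1, sqrt(6)/2); log(t**2)/t**2 on [sqrt(6)/2, sqrt(3)); …
strip the power substitution: t**(3/2) on [0, 1); 2*t**2 on [1, 3/2); log(t)/t on [3/2, 3); …
integrate the 4 segments split at 1, sqrt(6)/2, sqrt(3), then add the results
between 0 and 1 the integrand is t**(7/2)·t^(s-1)
for t in [1, sqrt(6)/2): the term is ∫ 2*t**(9/2)·t^(s-1)
the [sqrt(6)/2, sqrt(3)) slice contributes ∫ log(t**2)/t**(3/2)·t^(s-1) dt
over [sqrt(3), ∞), the kernel integral of t**(-15/2) enters the sum

F(11/2) = 271/360 + log(3*90699264**(1/16))
F(5/2) = -269*sqrt(3)/135 - 5/42 + log(2**(sqrt(6)/2)*3**(-sqrt(6)/2 + sqrt(3))) + 83*sqrt(6)/56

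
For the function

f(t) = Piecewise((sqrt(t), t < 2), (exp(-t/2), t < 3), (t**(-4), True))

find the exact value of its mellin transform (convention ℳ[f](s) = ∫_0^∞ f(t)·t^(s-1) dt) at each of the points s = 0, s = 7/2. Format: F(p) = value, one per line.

split f at 2, 3: ℳ[f](s) collects 3 kernel integrals
segment [0, 2) carries sqrt(t); integrate it
∫ over [2, 3) of exp(-t/2)·t^(s-1) joins the sum
[3, ∞) adds the kernel integral of t**(-4)

F(0) = Ei(-3/2) + 1/324 - Ei(-1) + 2*sqrt(2)
F(7/2) = -78*sqrt(3)*exp(-3/2) - 15*sqrt(2)*sqrt(pi)*erfc(sqrt(6)/2) + 2*sqrt(3)/3 + 4 + 15*sqrt(2)*sqrt(pi)*erfc(1) + 58*sqrt(2)*exp(-1)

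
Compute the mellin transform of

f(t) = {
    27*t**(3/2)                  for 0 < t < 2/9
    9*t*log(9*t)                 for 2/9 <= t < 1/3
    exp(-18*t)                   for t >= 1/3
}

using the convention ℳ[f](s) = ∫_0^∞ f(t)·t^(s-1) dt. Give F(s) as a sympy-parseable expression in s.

(-12**s*s*(2*s + 3)*log(4) - 12**s*(2*s + 3)*log(4) + 12**s*(4*s + 6) + 12**s*sqrt(2)*(4*s**2 + 8*s + 4) + 3*18**s*s*(2*s + 3)*log(3) + 18**s*(-6*s - 9) + 3*18**s*(2*s + 3)*log(3) + 3**s*(2*s + 3)*(s**2 + 2*s + 1)*uppergamma(s, 6))/(54**s*(2*s + 3)*(s**2 + 2*s + 1))
  Re(s) > -3/2

reversing the common scale on t: 27*sqrt(2)*t**(3/2)/4 on [0, 4/9); 9*t*log(9*t/2)/2 on [4/9, 2/3); exp(-9*t) on [2/3, ∞)
reversing the common scale on t: 3*sqrt(3)*t**(3/2) on [0, 2/3); 3*t*log(3*t) on [2/3, 1); exp(-6*t) on [1, ∞)
undo the common scale on t: t**(3/2) on [0, 2); t*log(t) on [2, 3); exp(-2*t) on [3, ∞)
linearity at 2/9, 1/3 turns ℳ[f](s) into 3 summed integrals
on [0, 2/9): add ∫ 27*t**(3/2)·t^(s-1) dt
for t in [2/9, 1/3): the term is ∫ 9*t*log(9*t)·t^(s-1)
∫ exp(-18*t)·t^(s-1) over [1/3, ∞)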